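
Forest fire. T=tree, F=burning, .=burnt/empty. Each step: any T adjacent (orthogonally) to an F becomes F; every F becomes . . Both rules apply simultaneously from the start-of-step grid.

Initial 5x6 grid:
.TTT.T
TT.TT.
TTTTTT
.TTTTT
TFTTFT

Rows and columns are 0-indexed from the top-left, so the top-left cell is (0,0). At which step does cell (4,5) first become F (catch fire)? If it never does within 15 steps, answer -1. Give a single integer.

Step 1: cell (4,5)='F' (+6 fires, +2 burnt)
  -> target ignites at step 1
Step 2: cell (4,5)='.' (+5 fires, +6 burnt)
Step 3: cell (4,5)='.' (+6 fires, +5 burnt)
Step 4: cell (4,5)='.' (+3 fires, +6 burnt)
Step 5: cell (4,5)='.' (+2 fires, +3 burnt)
Step 6: cell (4,5)='.' (+0 fires, +2 burnt)
  fire out at step 6

1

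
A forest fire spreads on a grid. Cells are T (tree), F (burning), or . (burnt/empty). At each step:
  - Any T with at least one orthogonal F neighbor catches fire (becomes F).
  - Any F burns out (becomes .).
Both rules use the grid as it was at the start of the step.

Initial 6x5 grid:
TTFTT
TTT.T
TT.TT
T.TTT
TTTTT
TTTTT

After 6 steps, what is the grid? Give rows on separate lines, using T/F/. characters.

Step 1: 3 trees catch fire, 1 burn out
  TF.FT
  TTF.T
  TT.TT
  T.TTT
  TTTTT
  TTTTT
Step 2: 3 trees catch fire, 3 burn out
  F...F
  TF..T
  TT.TT
  T.TTT
  TTTTT
  TTTTT
Step 3: 3 trees catch fire, 3 burn out
  .....
  F...F
  TF.TT
  T.TTT
  TTTTT
  TTTTT
Step 4: 2 trees catch fire, 3 burn out
  .....
  .....
  F..TF
  T.TTT
  TTTTT
  TTTTT
Step 5: 3 trees catch fire, 2 burn out
  .....
  .....
  ...F.
  F.TTF
  TTTTT
  TTTTT
Step 6: 3 trees catch fire, 3 burn out
  .....
  .....
  .....
  ..TF.
  FTTTF
  TTTTT

.....
.....
.....
..TF.
FTTTF
TTTTT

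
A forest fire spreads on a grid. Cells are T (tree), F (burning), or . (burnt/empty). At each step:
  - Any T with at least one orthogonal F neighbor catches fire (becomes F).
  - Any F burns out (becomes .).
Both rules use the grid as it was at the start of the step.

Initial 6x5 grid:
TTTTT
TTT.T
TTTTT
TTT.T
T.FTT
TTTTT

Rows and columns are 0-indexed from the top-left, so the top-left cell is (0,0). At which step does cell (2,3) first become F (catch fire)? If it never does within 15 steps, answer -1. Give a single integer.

Step 1: cell (2,3)='T' (+3 fires, +1 burnt)
Step 2: cell (2,3)='T' (+5 fires, +3 burnt)
Step 3: cell (2,3)='F' (+7 fires, +5 burnt)
  -> target ignites at step 3
Step 4: cell (2,3)='.' (+5 fires, +7 burnt)
Step 5: cell (2,3)='.' (+4 fires, +5 burnt)
Step 6: cell (2,3)='.' (+2 fires, +4 burnt)
Step 7: cell (2,3)='.' (+0 fires, +2 burnt)
  fire out at step 7

3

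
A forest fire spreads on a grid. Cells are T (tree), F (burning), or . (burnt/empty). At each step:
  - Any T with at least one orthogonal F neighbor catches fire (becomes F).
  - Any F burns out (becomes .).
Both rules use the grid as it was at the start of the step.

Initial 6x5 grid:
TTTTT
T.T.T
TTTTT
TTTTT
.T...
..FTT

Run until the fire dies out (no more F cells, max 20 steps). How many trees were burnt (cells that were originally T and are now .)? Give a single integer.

Answer: 2

Derivation:
Step 1: +1 fires, +1 burnt (F count now 1)
Step 2: +1 fires, +1 burnt (F count now 1)
Step 3: +0 fires, +1 burnt (F count now 0)
Fire out after step 3
Initially T: 21, now '.': 11
Total burnt (originally-T cells now '.'): 2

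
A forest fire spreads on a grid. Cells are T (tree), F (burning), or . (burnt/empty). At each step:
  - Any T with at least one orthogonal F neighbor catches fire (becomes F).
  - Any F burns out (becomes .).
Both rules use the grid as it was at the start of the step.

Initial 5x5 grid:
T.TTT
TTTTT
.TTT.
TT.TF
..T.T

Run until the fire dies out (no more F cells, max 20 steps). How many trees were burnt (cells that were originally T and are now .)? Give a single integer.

Answer: 16

Derivation:
Step 1: +2 fires, +1 burnt (F count now 2)
Step 2: +1 fires, +2 burnt (F count now 1)
Step 3: +2 fires, +1 burnt (F count now 2)
Step 4: +4 fires, +2 burnt (F count now 4)
Step 5: +4 fires, +4 burnt (F count now 4)
Step 6: +2 fires, +4 burnt (F count now 2)
Step 7: +1 fires, +2 burnt (F count now 1)
Step 8: +0 fires, +1 burnt (F count now 0)
Fire out after step 8
Initially T: 17, now '.': 24
Total burnt (originally-T cells now '.'): 16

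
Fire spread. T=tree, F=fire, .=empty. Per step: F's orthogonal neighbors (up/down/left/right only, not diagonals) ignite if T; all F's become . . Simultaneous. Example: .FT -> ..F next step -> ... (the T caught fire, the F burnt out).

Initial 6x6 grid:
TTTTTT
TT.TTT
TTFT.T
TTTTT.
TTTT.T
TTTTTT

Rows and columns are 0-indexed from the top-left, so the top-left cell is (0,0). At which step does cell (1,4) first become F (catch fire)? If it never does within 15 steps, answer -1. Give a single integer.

Step 1: cell (1,4)='T' (+3 fires, +1 burnt)
Step 2: cell (1,4)='T' (+6 fires, +3 burnt)
Step 3: cell (1,4)='F' (+9 fires, +6 burnt)
  -> target ignites at step 3
Step 4: cell (1,4)='.' (+7 fires, +9 burnt)
Step 5: cell (1,4)='.' (+4 fires, +7 burnt)
Step 6: cell (1,4)='.' (+1 fires, +4 burnt)
Step 7: cell (1,4)='.' (+1 fires, +1 burnt)
Step 8: cell (1,4)='.' (+0 fires, +1 burnt)
  fire out at step 8

3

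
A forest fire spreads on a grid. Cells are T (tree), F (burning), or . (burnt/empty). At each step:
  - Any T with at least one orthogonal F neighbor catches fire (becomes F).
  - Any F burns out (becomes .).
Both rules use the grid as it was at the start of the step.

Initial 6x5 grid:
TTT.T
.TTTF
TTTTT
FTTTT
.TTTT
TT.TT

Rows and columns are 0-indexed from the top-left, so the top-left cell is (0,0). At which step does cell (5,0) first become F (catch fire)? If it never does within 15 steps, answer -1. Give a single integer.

Step 1: cell (5,0)='T' (+5 fires, +2 burnt)
Step 2: cell (5,0)='T' (+6 fires, +5 burnt)
Step 3: cell (5,0)='T' (+7 fires, +6 burnt)
Step 4: cell (5,0)='F' (+4 fires, +7 burnt)
  -> target ignites at step 4
Step 5: cell (5,0)='.' (+2 fires, +4 burnt)
Step 6: cell (5,0)='.' (+0 fires, +2 burnt)
  fire out at step 6

4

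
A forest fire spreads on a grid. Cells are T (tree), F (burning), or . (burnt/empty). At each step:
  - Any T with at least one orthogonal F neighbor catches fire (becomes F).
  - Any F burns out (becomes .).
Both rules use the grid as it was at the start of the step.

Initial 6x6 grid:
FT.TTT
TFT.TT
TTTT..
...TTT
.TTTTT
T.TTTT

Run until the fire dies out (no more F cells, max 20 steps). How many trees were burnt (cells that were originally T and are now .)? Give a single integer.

Step 1: +4 fires, +2 burnt (F count now 4)
Step 2: +2 fires, +4 burnt (F count now 2)
Step 3: +1 fires, +2 burnt (F count now 1)
Step 4: +1 fires, +1 burnt (F count now 1)
Step 5: +2 fires, +1 burnt (F count now 2)
Step 6: +4 fires, +2 burnt (F count now 4)
Step 7: +4 fires, +4 burnt (F count now 4)
Step 8: +1 fires, +4 burnt (F count now 1)
Step 9: +0 fires, +1 burnt (F count now 0)
Fire out after step 9
Initially T: 25, now '.': 30
Total burnt (originally-T cells now '.'): 19

Answer: 19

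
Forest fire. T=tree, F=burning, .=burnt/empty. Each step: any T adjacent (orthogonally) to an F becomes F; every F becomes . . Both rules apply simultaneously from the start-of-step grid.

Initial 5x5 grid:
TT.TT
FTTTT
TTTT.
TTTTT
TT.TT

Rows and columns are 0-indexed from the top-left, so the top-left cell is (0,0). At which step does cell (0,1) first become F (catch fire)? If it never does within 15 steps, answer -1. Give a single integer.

Step 1: cell (0,1)='T' (+3 fires, +1 burnt)
Step 2: cell (0,1)='F' (+4 fires, +3 burnt)
  -> target ignites at step 2
Step 3: cell (0,1)='.' (+4 fires, +4 burnt)
Step 4: cell (0,1)='.' (+5 fires, +4 burnt)
Step 5: cell (0,1)='.' (+2 fires, +5 burnt)
Step 6: cell (0,1)='.' (+2 fires, +2 burnt)
Step 7: cell (0,1)='.' (+1 fires, +2 burnt)
Step 8: cell (0,1)='.' (+0 fires, +1 burnt)
  fire out at step 8

2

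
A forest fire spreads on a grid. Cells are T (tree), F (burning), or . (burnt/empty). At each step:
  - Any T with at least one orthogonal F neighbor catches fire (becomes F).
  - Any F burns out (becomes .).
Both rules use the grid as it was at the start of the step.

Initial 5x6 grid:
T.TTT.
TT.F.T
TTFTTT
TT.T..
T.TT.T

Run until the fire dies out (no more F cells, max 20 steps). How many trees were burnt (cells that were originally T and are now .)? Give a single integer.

Step 1: +3 fires, +2 burnt (F count now 3)
Step 2: +7 fires, +3 burnt (F count now 7)
Step 3: +4 fires, +7 burnt (F count now 4)
Step 4: +4 fires, +4 burnt (F count now 4)
Step 5: +0 fires, +4 burnt (F count now 0)
Fire out after step 5
Initially T: 19, now '.': 29
Total burnt (originally-T cells now '.'): 18

Answer: 18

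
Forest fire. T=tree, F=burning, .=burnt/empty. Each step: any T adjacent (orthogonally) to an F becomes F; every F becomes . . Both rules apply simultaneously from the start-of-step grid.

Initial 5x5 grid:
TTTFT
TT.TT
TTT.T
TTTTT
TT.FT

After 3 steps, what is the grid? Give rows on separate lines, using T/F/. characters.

Step 1: 5 trees catch fire, 2 burn out
  TTF.F
  TT.FT
  TTT.T
  TTTFT
  TT..F
Step 2: 4 trees catch fire, 5 burn out
  TF...
  TT..F
  TTT.T
  TTF.F
  TT...
Step 3: 5 trees catch fire, 4 burn out
  F....
  TF...
  TTF.F
  TF...
  TT...

F....
TF...
TTF.F
TF...
TT...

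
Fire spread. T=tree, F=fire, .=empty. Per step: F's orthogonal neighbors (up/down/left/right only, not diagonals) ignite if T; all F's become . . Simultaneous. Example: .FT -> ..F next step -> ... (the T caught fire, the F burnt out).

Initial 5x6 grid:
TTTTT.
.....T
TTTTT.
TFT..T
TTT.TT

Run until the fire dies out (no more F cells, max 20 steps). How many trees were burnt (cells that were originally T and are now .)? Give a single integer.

Answer: 10

Derivation:
Step 1: +4 fires, +1 burnt (F count now 4)
Step 2: +4 fires, +4 burnt (F count now 4)
Step 3: +1 fires, +4 burnt (F count now 1)
Step 4: +1 fires, +1 burnt (F count now 1)
Step 5: +0 fires, +1 burnt (F count now 0)
Fire out after step 5
Initially T: 19, now '.': 21
Total burnt (originally-T cells now '.'): 10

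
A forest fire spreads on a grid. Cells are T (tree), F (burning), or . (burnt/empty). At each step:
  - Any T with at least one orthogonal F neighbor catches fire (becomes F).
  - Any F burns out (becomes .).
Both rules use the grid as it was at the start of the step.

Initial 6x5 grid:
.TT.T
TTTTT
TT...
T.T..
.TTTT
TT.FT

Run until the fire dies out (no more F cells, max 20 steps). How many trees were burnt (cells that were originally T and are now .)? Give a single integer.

Step 1: +2 fires, +1 burnt (F count now 2)
Step 2: +2 fires, +2 burnt (F count now 2)
Step 3: +2 fires, +2 burnt (F count now 2)
Step 4: +1 fires, +2 burnt (F count now 1)
Step 5: +1 fires, +1 burnt (F count now 1)
Step 6: +0 fires, +1 burnt (F count now 0)
Fire out after step 6
Initially T: 19, now '.': 19
Total burnt (originally-T cells now '.'): 8

Answer: 8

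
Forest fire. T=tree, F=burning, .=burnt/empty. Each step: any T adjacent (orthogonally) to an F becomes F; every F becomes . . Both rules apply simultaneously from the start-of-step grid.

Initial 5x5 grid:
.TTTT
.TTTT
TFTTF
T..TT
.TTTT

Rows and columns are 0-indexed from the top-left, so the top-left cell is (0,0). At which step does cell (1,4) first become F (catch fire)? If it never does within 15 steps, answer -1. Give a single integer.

Step 1: cell (1,4)='F' (+6 fires, +2 burnt)
  -> target ignites at step 1
Step 2: cell (1,4)='.' (+7 fires, +6 burnt)
Step 3: cell (1,4)='.' (+3 fires, +7 burnt)
Step 4: cell (1,4)='.' (+1 fires, +3 burnt)
Step 5: cell (1,4)='.' (+1 fires, +1 burnt)
Step 6: cell (1,4)='.' (+0 fires, +1 burnt)
  fire out at step 6

1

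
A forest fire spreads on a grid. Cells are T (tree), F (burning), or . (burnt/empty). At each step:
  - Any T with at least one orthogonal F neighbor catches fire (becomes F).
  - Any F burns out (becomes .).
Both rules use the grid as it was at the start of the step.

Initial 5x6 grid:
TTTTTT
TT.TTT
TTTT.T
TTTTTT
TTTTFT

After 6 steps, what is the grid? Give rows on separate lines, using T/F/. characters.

Step 1: 3 trees catch fire, 1 burn out
  TTTTTT
  TT.TTT
  TTTT.T
  TTTTFT
  TTTF.F
Step 2: 3 trees catch fire, 3 burn out
  TTTTTT
  TT.TTT
  TTTT.T
  TTTF.F
  TTF...
Step 3: 4 trees catch fire, 3 burn out
  TTTTTT
  TT.TTT
  TTTF.F
  TTF...
  TF....
Step 4: 5 trees catch fire, 4 burn out
  TTTTTT
  TT.FTF
  TTF...
  TF....
  F.....
Step 5: 5 trees catch fire, 5 burn out
  TTTFTF
  TT..F.
  TF....
  F.....
  ......
Step 6: 4 trees catch fire, 5 burn out
  TTF.F.
  TF....
  F.....
  ......
  ......

TTF.F.
TF....
F.....
......
......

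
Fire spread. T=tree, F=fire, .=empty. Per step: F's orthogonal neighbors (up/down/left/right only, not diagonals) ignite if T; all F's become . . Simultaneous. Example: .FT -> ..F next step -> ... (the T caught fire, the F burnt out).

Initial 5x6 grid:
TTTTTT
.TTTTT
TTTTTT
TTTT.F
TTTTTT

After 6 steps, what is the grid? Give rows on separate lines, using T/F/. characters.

Step 1: 2 trees catch fire, 1 burn out
  TTTTTT
  .TTTTT
  TTTTTF
  TTTT..
  TTTTTF
Step 2: 3 trees catch fire, 2 burn out
  TTTTTT
  .TTTTF
  TTTTF.
  TTTT..
  TTTTF.
Step 3: 4 trees catch fire, 3 burn out
  TTTTTF
  .TTTF.
  TTTF..
  TTTT..
  TTTF..
Step 4: 5 trees catch fire, 4 burn out
  TTTTF.
  .TTF..
  TTF...
  TTTF..
  TTF...
Step 5: 5 trees catch fire, 5 burn out
  TTTF..
  .TF...
  TF....
  TTF...
  TF....
Step 6: 5 trees catch fire, 5 burn out
  TTF...
  .F....
  F.....
  TF....
  F.....

TTF...
.F....
F.....
TF....
F.....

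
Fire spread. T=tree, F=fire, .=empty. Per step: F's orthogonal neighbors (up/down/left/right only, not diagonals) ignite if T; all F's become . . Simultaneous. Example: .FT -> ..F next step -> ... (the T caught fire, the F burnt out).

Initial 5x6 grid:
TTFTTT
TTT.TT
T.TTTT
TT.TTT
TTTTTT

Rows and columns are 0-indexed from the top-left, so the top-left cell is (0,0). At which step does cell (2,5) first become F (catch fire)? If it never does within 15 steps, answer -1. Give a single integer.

Step 1: cell (2,5)='T' (+3 fires, +1 burnt)
Step 2: cell (2,5)='T' (+4 fires, +3 burnt)
Step 3: cell (2,5)='T' (+4 fires, +4 burnt)
Step 4: cell (2,5)='T' (+4 fires, +4 burnt)
Step 5: cell (2,5)='F' (+4 fires, +4 burnt)
  -> target ignites at step 5
Step 6: cell (2,5)='.' (+5 fires, +4 burnt)
Step 7: cell (2,5)='.' (+2 fires, +5 burnt)
Step 8: cell (2,5)='.' (+0 fires, +2 burnt)
  fire out at step 8

5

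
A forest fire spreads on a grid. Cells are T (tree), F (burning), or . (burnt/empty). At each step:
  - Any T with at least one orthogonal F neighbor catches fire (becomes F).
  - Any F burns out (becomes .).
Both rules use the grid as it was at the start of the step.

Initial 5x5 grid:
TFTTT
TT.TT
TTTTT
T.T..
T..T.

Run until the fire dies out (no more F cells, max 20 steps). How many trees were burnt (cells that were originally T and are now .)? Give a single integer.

Answer: 16

Derivation:
Step 1: +3 fires, +1 burnt (F count now 3)
Step 2: +3 fires, +3 burnt (F count now 3)
Step 3: +4 fires, +3 burnt (F count now 4)
Step 4: +4 fires, +4 burnt (F count now 4)
Step 5: +2 fires, +4 burnt (F count now 2)
Step 6: +0 fires, +2 burnt (F count now 0)
Fire out after step 6
Initially T: 17, now '.': 24
Total burnt (originally-T cells now '.'): 16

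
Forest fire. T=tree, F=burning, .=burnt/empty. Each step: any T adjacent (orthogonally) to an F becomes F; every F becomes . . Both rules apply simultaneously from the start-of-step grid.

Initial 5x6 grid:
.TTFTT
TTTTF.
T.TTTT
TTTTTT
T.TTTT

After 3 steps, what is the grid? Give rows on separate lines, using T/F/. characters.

Step 1: 4 trees catch fire, 2 burn out
  .TF.FT
  TTTF..
  T.TTFT
  TTTTTT
  T.TTTT
Step 2: 6 trees catch fire, 4 burn out
  .F...F
  TTF...
  T.TF.F
  TTTTFT
  T.TTTT
Step 3: 5 trees catch fire, 6 burn out
  ......
  TF....
  T.F...
  TTTF.F
  T.TTFT

......
TF....
T.F...
TTTF.F
T.TTFT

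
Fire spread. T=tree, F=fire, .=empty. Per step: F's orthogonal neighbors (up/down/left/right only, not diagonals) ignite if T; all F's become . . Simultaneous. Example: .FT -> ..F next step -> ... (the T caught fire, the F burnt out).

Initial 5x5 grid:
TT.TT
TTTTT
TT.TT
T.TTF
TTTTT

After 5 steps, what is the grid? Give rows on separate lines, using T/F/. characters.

Step 1: 3 trees catch fire, 1 burn out
  TT.TT
  TTTTT
  TT.TF
  T.TF.
  TTTTF
Step 2: 4 trees catch fire, 3 burn out
  TT.TT
  TTTTF
  TT.F.
  T.F..
  TTTF.
Step 3: 3 trees catch fire, 4 burn out
  TT.TF
  TTTF.
  TT...
  T....
  TTF..
Step 4: 3 trees catch fire, 3 burn out
  TT.F.
  TTF..
  TT...
  T....
  TF...
Step 5: 2 trees catch fire, 3 burn out
  TT...
  TF...
  TT...
  T....
  F....

TT...
TF...
TT...
T....
F....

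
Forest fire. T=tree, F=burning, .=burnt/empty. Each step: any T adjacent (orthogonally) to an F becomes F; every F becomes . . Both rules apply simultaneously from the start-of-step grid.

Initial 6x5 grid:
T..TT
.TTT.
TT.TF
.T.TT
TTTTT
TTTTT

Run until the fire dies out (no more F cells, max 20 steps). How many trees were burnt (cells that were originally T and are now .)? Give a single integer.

Answer: 21

Derivation:
Step 1: +2 fires, +1 burnt (F count now 2)
Step 2: +3 fires, +2 burnt (F count now 3)
Step 3: +4 fires, +3 burnt (F count now 4)
Step 4: +4 fires, +4 burnt (F count now 4)
Step 5: +3 fires, +4 burnt (F count now 3)
Step 6: +4 fires, +3 burnt (F count now 4)
Step 7: +1 fires, +4 burnt (F count now 1)
Step 8: +0 fires, +1 burnt (F count now 0)
Fire out after step 8
Initially T: 22, now '.': 29
Total burnt (originally-T cells now '.'): 21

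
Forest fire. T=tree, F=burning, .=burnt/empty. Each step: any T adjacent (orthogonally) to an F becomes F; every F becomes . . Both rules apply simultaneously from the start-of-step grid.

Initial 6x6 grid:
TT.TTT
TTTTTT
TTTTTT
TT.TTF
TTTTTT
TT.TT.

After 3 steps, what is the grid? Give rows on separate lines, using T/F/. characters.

Step 1: 3 trees catch fire, 1 burn out
  TT.TTT
  TTTTTT
  TTTTTF
  TT.TF.
  TTTTTF
  TT.TT.
Step 2: 4 trees catch fire, 3 burn out
  TT.TTT
  TTTTTF
  TTTTF.
  TT.F..
  TTTTF.
  TT.TT.
Step 3: 5 trees catch fire, 4 burn out
  TT.TTF
  TTTTF.
  TTTF..
  TT....
  TTTF..
  TT.TF.

TT.TTF
TTTTF.
TTTF..
TT....
TTTF..
TT.TF.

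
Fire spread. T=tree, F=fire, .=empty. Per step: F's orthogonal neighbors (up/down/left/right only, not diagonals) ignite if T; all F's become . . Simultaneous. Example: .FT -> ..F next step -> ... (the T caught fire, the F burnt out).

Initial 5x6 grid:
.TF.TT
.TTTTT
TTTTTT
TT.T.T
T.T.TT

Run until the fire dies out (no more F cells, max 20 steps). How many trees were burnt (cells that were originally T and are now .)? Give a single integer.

Answer: 21

Derivation:
Step 1: +2 fires, +1 burnt (F count now 2)
Step 2: +3 fires, +2 burnt (F count now 3)
Step 3: +3 fires, +3 burnt (F count now 3)
Step 4: +6 fires, +3 burnt (F count now 6)
Step 5: +3 fires, +6 burnt (F count now 3)
Step 6: +2 fires, +3 burnt (F count now 2)
Step 7: +1 fires, +2 burnt (F count now 1)
Step 8: +1 fires, +1 burnt (F count now 1)
Step 9: +0 fires, +1 burnt (F count now 0)
Fire out after step 9
Initially T: 22, now '.': 29
Total burnt (originally-T cells now '.'): 21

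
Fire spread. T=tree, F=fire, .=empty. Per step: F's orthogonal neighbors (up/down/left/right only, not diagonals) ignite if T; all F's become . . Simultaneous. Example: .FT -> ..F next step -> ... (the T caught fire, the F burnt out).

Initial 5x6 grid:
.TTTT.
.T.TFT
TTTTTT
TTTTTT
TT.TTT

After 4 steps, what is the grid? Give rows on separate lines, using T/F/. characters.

Step 1: 4 trees catch fire, 1 burn out
  .TTTF.
  .T.F.F
  TTTTFT
  TTTTTT
  TT.TTT
Step 2: 4 trees catch fire, 4 burn out
  .TTF..
  .T....
  TTTF.F
  TTTTFT
  TT.TTT
Step 3: 5 trees catch fire, 4 burn out
  .TF...
  .T....
  TTF...
  TTTF.F
  TT.TFT
Step 4: 5 trees catch fire, 5 burn out
  .F....
  .T....
  TF....
  TTF...
  TT.F.F

.F....
.T....
TF....
TTF...
TT.F.F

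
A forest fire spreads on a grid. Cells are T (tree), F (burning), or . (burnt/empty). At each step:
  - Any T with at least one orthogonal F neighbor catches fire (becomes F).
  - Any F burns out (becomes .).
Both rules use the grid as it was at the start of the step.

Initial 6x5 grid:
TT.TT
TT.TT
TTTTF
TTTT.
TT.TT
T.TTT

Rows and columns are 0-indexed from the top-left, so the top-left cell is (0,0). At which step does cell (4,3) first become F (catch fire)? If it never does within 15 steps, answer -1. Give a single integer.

Step 1: cell (4,3)='T' (+2 fires, +1 burnt)
Step 2: cell (4,3)='T' (+4 fires, +2 burnt)
Step 3: cell (4,3)='F' (+4 fires, +4 burnt)
  -> target ignites at step 3
Step 4: cell (4,3)='.' (+5 fires, +4 burnt)
Step 5: cell (4,3)='.' (+6 fires, +5 burnt)
Step 6: cell (4,3)='.' (+2 fires, +6 burnt)
Step 7: cell (4,3)='.' (+1 fires, +2 burnt)
Step 8: cell (4,3)='.' (+0 fires, +1 burnt)
  fire out at step 8

3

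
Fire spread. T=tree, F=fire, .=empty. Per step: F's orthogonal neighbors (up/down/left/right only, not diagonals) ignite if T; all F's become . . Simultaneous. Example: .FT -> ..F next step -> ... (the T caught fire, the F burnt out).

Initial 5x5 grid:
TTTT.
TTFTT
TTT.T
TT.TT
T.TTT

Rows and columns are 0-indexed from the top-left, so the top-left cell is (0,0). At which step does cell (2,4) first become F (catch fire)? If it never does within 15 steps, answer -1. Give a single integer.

Step 1: cell (2,4)='T' (+4 fires, +1 burnt)
Step 2: cell (2,4)='T' (+5 fires, +4 burnt)
Step 3: cell (2,4)='F' (+4 fires, +5 burnt)
  -> target ignites at step 3
Step 4: cell (2,4)='.' (+2 fires, +4 burnt)
Step 5: cell (2,4)='.' (+3 fires, +2 burnt)
Step 6: cell (2,4)='.' (+1 fires, +3 burnt)
Step 7: cell (2,4)='.' (+1 fires, +1 burnt)
Step 8: cell (2,4)='.' (+0 fires, +1 burnt)
  fire out at step 8

3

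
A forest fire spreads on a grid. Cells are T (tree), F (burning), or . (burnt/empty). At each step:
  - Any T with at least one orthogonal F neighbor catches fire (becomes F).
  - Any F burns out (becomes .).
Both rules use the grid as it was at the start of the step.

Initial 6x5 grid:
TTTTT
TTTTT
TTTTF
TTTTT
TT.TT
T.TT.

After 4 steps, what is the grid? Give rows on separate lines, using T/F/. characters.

Step 1: 3 trees catch fire, 1 burn out
  TTTTT
  TTTTF
  TTTF.
  TTTTF
  TT.TT
  T.TT.
Step 2: 5 trees catch fire, 3 burn out
  TTTTF
  TTTF.
  TTF..
  TTTF.
  TT.TF
  T.TT.
Step 3: 5 trees catch fire, 5 burn out
  TTTF.
  TTF..
  TF...
  TTF..
  TT.F.
  T.TT.
Step 4: 5 trees catch fire, 5 burn out
  TTF..
  TF...
  F....
  TF...
  TT...
  T.TF.

TTF..
TF...
F....
TF...
TT...
T.TF.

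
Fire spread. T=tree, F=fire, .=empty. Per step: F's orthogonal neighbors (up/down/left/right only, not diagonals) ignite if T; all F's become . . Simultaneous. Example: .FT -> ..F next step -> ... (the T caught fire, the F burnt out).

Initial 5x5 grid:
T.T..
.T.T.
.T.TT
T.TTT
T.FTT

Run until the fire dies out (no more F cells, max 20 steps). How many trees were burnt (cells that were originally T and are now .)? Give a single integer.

Answer: 8

Derivation:
Step 1: +2 fires, +1 burnt (F count now 2)
Step 2: +2 fires, +2 burnt (F count now 2)
Step 3: +2 fires, +2 burnt (F count now 2)
Step 4: +2 fires, +2 burnt (F count now 2)
Step 5: +0 fires, +2 burnt (F count now 0)
Fire out after step 5
Initially T: 14, now '.': 19
Total burnt (originally-T cells now '.'): 8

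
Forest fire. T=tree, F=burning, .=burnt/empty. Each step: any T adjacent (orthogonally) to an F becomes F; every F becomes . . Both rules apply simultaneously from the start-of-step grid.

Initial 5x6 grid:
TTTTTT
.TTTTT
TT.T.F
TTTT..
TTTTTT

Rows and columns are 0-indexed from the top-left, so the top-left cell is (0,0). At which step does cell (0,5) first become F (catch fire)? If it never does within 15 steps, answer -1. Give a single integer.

Step 1: cell (0,5)='T' (+1 fires, +1 burnt)
Step 2: cell (0,5)='F' (+2 fires, +1 burnt)
  -> target ignites at step 2
Step 3: cell (0,5)='.' (+2 fires, +2 burnt)
Step 4: cell (0,5)='.' (+3 fires, +2 burnt)
Step 5: cell (0,5)='.' (+3 fires, +3 burnt)
Step 6: cell (0,5)='.' (+4 fires, +3 burnt)
Step 7: cell (0,5)='.' (+5 fires, +4 burnt)
Step 8: cell (0,5)='.' (+3 fires, +5 burnt)
Step 9: cell (0,5)='.' (+1 fires, +3 burnt)
Step 10: cell (0,5)='.' (+0 fires, +1 burnt)
  fire out at step 10

2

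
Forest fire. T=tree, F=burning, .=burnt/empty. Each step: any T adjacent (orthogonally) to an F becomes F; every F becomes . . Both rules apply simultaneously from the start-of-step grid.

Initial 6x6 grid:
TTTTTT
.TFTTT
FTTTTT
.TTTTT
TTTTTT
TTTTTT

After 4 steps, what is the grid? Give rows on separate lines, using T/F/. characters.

Step 1: 5 trees catch fire, 2 burn out
  TTFTTT
  .F.FTT
  .FFTTT
  .TTTTT
  TTTTTT
  TTTTTT
Step 2: 6 trees catch fire, 5 burn out
  TF.FTT
  ....FT
  ...FTT
  .FFTTT
  TTTTTT
  TTTTTT
Step 3: 7 trees catch fire, 6 burn out
  F...FT
  .....F
  ....FT
  ...FTT
  TFFTTT
  TTTTTT
Step 4: 7 trees catch fire, 7 burn out
  .....F
  ......
  .....F
  ....FT
  F..FTT
  TFFTTT

.....F
......
.....F
....FT
F..FTT
TFFTTT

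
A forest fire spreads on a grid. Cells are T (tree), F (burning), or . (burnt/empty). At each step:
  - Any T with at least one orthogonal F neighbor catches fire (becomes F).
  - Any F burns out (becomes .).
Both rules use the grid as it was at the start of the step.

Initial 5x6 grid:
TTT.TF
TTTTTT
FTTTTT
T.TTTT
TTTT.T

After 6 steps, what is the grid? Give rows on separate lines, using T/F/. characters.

Step 1: 5 trees catch fire, 2 burn out
  TTT.F.
  FTTTTF
  .FTTTT
  F.TTTT
  TTTT.T
Step 2: 6 trees catch fire, 5 burn out
  FTT...
  .FTTF.
  ..FTTF
  ..TTTT
  FTTT.T
Step 3: 8 trees catch fire, 6 burn out
  .FT...
  ..FF..
  ...FF.
  ..FTTF
  .FTT.T
Step 4: 5 trees catch fire, 8 burn out
  ..F...
  ......
  ......
  ...FF.
  ..FT.F
Step 5: 1 trees catch fire, 5 burn out
  ......
  ......
  ......
  ......
  ...F..
Step 6: 0 trees catch fire, 1 burn out
  ......
  ......
  ......
  ......
  ......

......
......
......
......
......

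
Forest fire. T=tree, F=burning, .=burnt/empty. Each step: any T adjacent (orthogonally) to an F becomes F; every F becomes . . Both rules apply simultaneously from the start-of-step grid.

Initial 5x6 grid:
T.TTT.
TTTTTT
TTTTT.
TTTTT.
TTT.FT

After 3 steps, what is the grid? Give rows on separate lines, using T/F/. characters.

Step 1: 2 trees catch fire, 1 burn out
  T.TTT.
  TTTTTT
  TTTTT.
  TTTTF.
  TTT..F
Step 2: 2 trees catch fire, 2 burn out
  T.TTT.
  TTTTTT
  TTTTF.
  TTTF..
  TTT...
Step 3: 3 trees catch fire, 2 burn out
  T.TTT.
  TTTTFT
  TTTF..
  TTF...
  TTT...

T.TTT.
TTTTFT
TTTF..
TTF...
TTT...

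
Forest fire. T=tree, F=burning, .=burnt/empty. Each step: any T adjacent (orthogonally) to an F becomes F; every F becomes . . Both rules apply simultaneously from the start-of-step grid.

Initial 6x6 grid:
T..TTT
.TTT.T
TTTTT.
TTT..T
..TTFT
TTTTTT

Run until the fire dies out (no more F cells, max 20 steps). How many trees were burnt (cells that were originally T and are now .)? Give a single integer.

Answer: 25

Derivation:
Step 1: +3 fires, +1 burnt (F count now 3)
Step 2: +4 fires, +3 burnt (F count now 4)
Step 3: +2 fires, +4 burnt (F count now 2)
Step 4: +3 fires, +2 burnt (F count now 3)
Step 5: +5 fires, +3 burnt (F count now 5)
Step 6: +4 fires, +5 burnt (F count now 4)
Step 7: +1 fires, +4 burnt (F count now 1)
Step 8: +1 fires, +1 burnt (F count now 1)
Step 9: +1 fires, +1 burnt (F count now 1)
Step 10: +1 fires, +1 burnt (F count now 1)
Step 11: +0 fires, +1 burnt (F count now 0)
Fire out after step 11
Initially T: 26, now '.': 35
Total burnt (originally-T cells now '.'): 25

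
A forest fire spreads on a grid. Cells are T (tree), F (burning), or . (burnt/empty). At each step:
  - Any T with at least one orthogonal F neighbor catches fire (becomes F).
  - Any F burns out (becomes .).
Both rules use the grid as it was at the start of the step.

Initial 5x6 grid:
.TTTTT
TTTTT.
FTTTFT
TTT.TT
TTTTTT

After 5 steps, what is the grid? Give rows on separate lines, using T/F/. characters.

Step 1: 7 trees catch fire, 2 burn out
  .TTTTT
  FTTTF.
  .FTF.F
  FTT.FT
  TTTTTT
Step 2: 8 trees catch fire, 7 burn out
  .TTTFT
  .FTF..
  ..F...
  .FT..F
  FTTTFT
Step 3: 8 trees catch fire, 8 burn out
  .FTF.F
  ..F...
  ......
  ..F...
  .FTF.F
Step 4: 2 trees catch fire, 8 burn out
  ..F...
  ......
  ......
  ......
  ..F...
Step 5: 0 trees catch fire, 2 burn out
  ......
  ......
  ......
  ......
  ......

......
......
......
......
......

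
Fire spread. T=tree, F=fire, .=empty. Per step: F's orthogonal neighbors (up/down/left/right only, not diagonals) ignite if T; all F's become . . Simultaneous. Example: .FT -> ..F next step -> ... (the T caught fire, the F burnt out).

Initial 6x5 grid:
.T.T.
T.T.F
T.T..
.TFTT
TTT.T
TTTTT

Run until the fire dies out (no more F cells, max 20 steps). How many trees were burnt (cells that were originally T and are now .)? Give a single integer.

Step 1: +4 fires, +2 burnt (F count now 4)
Step 2: +4 fires, +4 burnt (F count now 4)
Step 3: +4 fires, +4 burnt (F count now 4)
Step 4: +2 fires, +4 burnt (F count now 2)
Step 5: +0 fires, +2 burnt (F count now 0)
Fire out after step 5
Initially T: 18, now '.': 26
Total burnt (originally-T cells now '.'): 14

Answer: 14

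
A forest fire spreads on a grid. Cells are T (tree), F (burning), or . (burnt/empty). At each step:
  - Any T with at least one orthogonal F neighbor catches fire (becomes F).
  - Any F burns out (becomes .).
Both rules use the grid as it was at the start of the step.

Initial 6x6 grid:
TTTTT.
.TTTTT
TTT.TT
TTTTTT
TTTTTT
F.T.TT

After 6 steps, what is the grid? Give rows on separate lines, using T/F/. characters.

Step 1: 1 trees catch fire, 1 burn out
  TTTTT.
  .TTTTT
  TTT.TT
  TTTTTT
  FTTTTT
  ..T.TT
Step 2: 2 trees catch fire, 1 burn out
  TTTTT.
  .TTTTT
  TTT.TT
  FTTTTT
  .FTTTT
  ..T.TT
Step 3: 3 trees catch fire, 2 burn out
  TTTTT.
  .TTTTT
  FTT.TT
  .FTTTT
  ..FTTT
  ..T.TT
Step 4: 4 trees catch fire, 3 burn out
  TTTTT.
  .TTTTT
  .FT.TT
  ..FTTT
  ...FTT
  ..F.TT
Step 5: 4 trees catch fire, 4 burn out
  TTTTT.
  .FTTTT
  ..F.TT
  ...FTT
  ....FT
  ....TT
Step 6: 5 trees catch fire, 4 burn out
  TFTTT.
  ..FTTT
  ....TT
  ....FT
  .....F
  ....FT

TFTTT.
..FTTT
....TT
....FT
.....F
....FT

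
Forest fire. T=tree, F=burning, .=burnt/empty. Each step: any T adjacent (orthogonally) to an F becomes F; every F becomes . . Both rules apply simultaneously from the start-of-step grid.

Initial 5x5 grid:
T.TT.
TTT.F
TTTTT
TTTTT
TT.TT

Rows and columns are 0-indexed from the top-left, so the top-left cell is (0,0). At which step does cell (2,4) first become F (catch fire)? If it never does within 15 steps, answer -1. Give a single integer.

Step 1: cell (2,4)='F' (+1 fires, +1 burnt)
  -> target ignites at step 1
Step 2: cell (2,4)='.' (+2 fires, +1 burnt)
Step 3: cell (2,4)='.' (+3 fires, +2 burnt)
Step 4: cell (2,4)='.' (+4 fires, +3 burnt)
Step 5: cell (2,4)='.' (+4 fires, +4 burnt)
Step 6: cell (2,4)='.' (+4 fires, +4 burnt)
Step 7: cell (2,4)='.' (+2 fires, +4 burnt)
Step 8: cell (2,4)='.' (+0 fires, +2 burnt)
  fire out at step 8

1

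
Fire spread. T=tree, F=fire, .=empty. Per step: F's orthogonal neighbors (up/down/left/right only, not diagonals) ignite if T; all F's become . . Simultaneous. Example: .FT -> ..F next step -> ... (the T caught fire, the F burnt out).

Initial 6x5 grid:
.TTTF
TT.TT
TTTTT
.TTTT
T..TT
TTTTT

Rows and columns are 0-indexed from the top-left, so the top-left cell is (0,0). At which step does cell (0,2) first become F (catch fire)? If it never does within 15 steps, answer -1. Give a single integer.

Step 1: cell (0,2)='T' (+2 fires, +1 burnt)
Step 2: cell (0,2)='F' (+3 fires, +2 burnt)
  -> target ignites at step 2
Step 3: cell (0,2)='.' (+3 fires, +3 burnt)
Step 4: cell (0,2)='.' (+4 fires, +3 burnt)
Step 5: cell (0,2)='.' (+5 fires, +4 burnt)
Step 6: cell (0,2)='.' (+3 fires, +5 burnt)
Step 7: cell (0,2)='.' (+1 fires, +3 burnt)
Step 8: cell (0,2)='.' (+1 fires, +1 burnt)
Step 9: cell (0,2)='.' (+1 fires, +1 burnt)
Step 10: cell (0,2)='.' (+1 fires, +1 burnt)
Step 11: cell (0,2)='.' (+0 fires, +1 burnt)
  fire out at step 11

2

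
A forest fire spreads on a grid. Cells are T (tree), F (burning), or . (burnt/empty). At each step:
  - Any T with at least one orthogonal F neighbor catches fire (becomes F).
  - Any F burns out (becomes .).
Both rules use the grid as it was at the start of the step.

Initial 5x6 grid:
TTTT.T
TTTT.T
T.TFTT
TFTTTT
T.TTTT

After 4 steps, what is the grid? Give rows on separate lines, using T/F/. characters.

Step 1: 6 trees catch fire, 2 burn out
  TTTT.T
  TTTF.T
  T.F.FT
  F.FFTT
  T.TTTT
Step 2: 8 trees catch fire, 6 burn out
  TTTF.T
  TTF..T
  F....F
  ....FT
  F.FFTT
Step 3: 6 trees catch fire, 8 burn out
  TTF..T
  FF...F
  ......
  .....F
  ....FT
Step 4: 4 trees catch fire, 6 burn out
  FF...F
  ......
  ......
  ......
  .....F

FF...F
......
......
......
.....F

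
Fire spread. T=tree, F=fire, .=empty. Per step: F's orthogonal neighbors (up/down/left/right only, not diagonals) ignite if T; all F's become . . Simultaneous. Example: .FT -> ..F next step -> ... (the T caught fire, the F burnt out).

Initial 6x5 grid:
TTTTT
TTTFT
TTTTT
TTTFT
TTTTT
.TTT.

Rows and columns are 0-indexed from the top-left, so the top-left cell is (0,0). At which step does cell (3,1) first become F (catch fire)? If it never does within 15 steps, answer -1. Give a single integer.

Step 1: cell (3,1)='T' (+7 fires, +2 burnt)
Step 2: cell (3,1)='F' (+9 fires, +7 burnt)
  -> target ignites at step 2
Step 3: cell (3,1)='.' (+6 fires, +9 burnt)
Step 4: cell (3,1)='.' (+4 fires, +6 burnt)
Step 5: cell (3,1)='.' (+0 fires, +4 burnt)
  fire out at step 5

2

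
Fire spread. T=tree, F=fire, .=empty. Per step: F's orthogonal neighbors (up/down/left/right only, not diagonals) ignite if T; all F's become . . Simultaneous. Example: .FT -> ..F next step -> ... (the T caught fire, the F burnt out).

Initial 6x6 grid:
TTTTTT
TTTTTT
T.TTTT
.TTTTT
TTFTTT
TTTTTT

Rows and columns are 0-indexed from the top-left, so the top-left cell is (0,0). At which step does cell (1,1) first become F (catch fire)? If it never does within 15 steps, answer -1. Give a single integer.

Step 1: cell (1,1)='T' (+4 fires, +1 burnt)
Step 2: cell (1,1)='T' (+7 fires, +4 burnt)
Step 3: cell (1,1)='T' (+6 fires, +7 burnt)
Step 4: cell (1,1)='F' (+6 fires, +6 burnt)
  -> target ignites at step 4
Step 5: cell (1,1)='.' (+5 fires, +6 burnt)
Step 6: cell (1,1)='.' (+4 fires, +5 burnt)
Step 7: cell (1,1)='.' (+1 fires, +4 burnt)
Step 8: cell (1,1)='.' (+0 fires, +1 burnt)
  fire out at step 8

4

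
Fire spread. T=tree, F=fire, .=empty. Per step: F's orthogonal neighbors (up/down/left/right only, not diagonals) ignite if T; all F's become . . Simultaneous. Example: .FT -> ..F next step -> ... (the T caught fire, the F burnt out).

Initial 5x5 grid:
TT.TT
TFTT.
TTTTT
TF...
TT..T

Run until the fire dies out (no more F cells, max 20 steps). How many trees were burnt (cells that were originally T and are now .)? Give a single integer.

Step 1: +6 fires, +2 burnt (F count now 6)
Step 2: +5 fires, +6 burnt (F count now 5)
Step 3: +2 fires, +5 burnt (F count now 2)
Step 4: +2 fires, +2 burnt (F count now 2)
Step 5: +0 fires, +2 burnt (F count now 0)
Fire out after step 5
Initially T: 16, now '.': 24
Total burnt (originally-T cells now '.'): 15

Answer: 15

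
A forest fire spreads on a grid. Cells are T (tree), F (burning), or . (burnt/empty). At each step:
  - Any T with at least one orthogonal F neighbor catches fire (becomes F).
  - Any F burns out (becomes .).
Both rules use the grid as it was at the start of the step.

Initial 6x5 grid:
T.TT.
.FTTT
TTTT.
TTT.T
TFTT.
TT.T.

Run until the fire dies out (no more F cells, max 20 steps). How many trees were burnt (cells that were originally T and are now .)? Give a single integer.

Step 1: +6 fires, +2 burnt (F count now 6)
Step 2: +8 fires, +6 burnt (F count now 8)
Step 3: +4 fires, +8 burnt (F count now 4)
Step 4: +0 fires, +4 burnt (F count now 0)
Fire out after step 4
Initially T: 20, now '.': 28
Total burnt (originally-T cells now '.'): 18

Answer: 18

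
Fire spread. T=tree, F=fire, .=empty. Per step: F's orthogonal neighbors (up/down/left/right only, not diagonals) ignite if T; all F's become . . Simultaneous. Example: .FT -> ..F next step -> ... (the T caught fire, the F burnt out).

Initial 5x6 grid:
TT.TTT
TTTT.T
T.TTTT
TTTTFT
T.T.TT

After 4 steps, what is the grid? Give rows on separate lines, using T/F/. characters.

Step 1: 4 trees catch fire, 1 burn out
  TT.TTT
  TTTT.T
  T.TTFT
  TTTF.F
  T.T.FT
Step 2: 4 trees catch fire, 4 burn out
  TT.TTT
  TTTT.T
  T.TF.F
  TTF...
  T.T..F
Step 3: 5 trees catch fire, 4 burn out
  TT.TTT
  TTTF.F
  T.F...
  TF....
  T.F...
Step 4: 4 trees catch fire, 5 burn out
  TT.FTF
  TTF...
  T.....
  F.....
  T.....

TT.FTF
TTF...
T.....
F.....
T.....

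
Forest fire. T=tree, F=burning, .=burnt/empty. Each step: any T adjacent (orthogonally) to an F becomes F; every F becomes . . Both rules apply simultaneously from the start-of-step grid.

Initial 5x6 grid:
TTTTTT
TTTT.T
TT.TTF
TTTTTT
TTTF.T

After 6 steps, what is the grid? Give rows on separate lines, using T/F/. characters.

Step 1: 5 trees catch fire, 2 burn out
  TTTTTT
  TTTT.F
  TT.TF.
  TTTFTF
  TTF..T
Step 2: 6 trees catch fire, 5 burn out
  TTTTTF
  TTTT..
  TT.F..
  TTF.F.
  TF...F
Step 3: 4 trees catch fire, 6 burn out
  TTTTF.
  TTTF..
  TT....
  TF....
  F.....
Step 4: 4 trees catch fire, 4 burn out
  TTTF..
  TTF...
  TF....
  F.....
  ......
Step 5: 3 trees catch fire, 4 burn out
  TTF...
  TF....
  F.....
  ......
  ......
Step 6: 2 trees catch fire, 3 burn out
  TF....
  F.....
  ......
  ......
  ......

TF....
F.....
......
......
......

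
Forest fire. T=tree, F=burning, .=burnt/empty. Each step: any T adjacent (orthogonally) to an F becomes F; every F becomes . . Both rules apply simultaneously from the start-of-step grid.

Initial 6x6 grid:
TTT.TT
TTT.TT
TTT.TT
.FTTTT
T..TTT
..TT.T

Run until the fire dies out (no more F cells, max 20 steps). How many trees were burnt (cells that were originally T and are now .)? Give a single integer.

Step 1: +2 fires, +1 burnt (F count now 2)
Step 2: +4 fires, +2 burnt (F count now 4)
Step 3: +5 fires, +4 burnt (F count now 5)
Step 4: +6 fires, +5 burnt (F count now 6)
Step 5: +4 fires, +6 burnt (F count now 4)
Step 6: +3 fires, +4 burnt (F count now 3)
Step 7: +1 fires, +3 burnt (F count now 1)
Step 8: +0 fires, +1 burnt (F count now 0)
Fire out after step 8
Initially T: 26, now '.': 35
Total burnt (originally-T cells now '.'): 25

Answer: 25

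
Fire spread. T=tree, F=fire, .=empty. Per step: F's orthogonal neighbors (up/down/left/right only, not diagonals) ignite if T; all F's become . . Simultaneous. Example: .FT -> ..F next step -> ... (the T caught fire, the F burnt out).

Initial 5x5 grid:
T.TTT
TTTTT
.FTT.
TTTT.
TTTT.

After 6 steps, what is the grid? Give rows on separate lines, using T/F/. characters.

Step 1: 3 trees catch fire, 1 burn out
  T.TTT
  TFTTT
  ..FT.
  TFTT.
  TTTT.
Step 2: 6 trees catch fire, 3 burn out
  T.TTT
  F.FTT
  ...F.
  F.FT.
  TFTT.
Step 3: 6 trees catch fire, 6 burn out
  F.FTT
  ...FT
  .....
  ...F.
  F.FT.
Step 4: 3 trees catch fire, 6 burn out
  ...FT
  ....F
  .....
  .....
  ...F.
Step 5: 1 trees catch fire, 3 burn out
  ....F
  .....
  .....
  .....
  .....
Step 6: 0 trees catch fire, 1 burn out
  .....
  .....
  .....
  .....
  .....

.....
.....
.....
.....
.....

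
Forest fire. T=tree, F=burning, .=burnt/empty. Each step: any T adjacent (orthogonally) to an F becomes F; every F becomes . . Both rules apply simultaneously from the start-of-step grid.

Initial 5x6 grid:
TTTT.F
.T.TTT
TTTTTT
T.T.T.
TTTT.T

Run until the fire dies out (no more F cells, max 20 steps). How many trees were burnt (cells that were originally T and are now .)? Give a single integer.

Step 1: +1 fires, +1 burnt (F count now 1)
Step 2: +2 fires, +1 burnt (F count now 2)
Step 3: +2 fires, +2 burnt (F count now 2)
Step 4: +3 fires, +2 burnt (F count now 3)
Step 5: +2 fires, +3 burnt (F count now 2)
Step 6: +3 fires, +2 burnt (F count now 3)
Step 7: +4 fires, +3 burnt (F count now 4)
Step 8: +3 fires, +4 burnt (F count now 3)
Step 9: +1 fires, +3 burnt (F count now 1)
Step 10: +0 fires, +1 burnt (F count now 0)
Fire out after step 10
Initially T: 22, now '.': 29
Total burnt (originally-T cells now '.'): 21

Answer: 21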